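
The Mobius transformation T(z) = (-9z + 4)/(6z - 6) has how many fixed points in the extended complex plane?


Step 1: Fixed points satisfy T(z) = z
Step 2: 6z^2 + 3z - 4 = 0
Step 3: Discriminant = 3^2 - 4*6*(-4) = 105
Step 4: Number of fixed points = 2

2


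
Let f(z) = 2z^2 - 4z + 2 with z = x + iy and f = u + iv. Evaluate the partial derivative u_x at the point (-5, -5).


Step 1: f(z) = 2(x+iy)^2 - 4(x+iy) + 2
Step 2: u = 2(x^2 - y^2) - 4x + 2
Step 3: u_x = 4x - 4
Step 4: At (-5, -5): u_x = -20 - 4 = -24

-24


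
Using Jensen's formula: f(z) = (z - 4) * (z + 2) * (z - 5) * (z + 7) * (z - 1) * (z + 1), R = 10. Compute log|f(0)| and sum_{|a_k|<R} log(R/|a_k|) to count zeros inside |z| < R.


Jensen's formula: (1/2pi)*integral log|f(Re^it)|dt = log|f(0)| + sum_{|a_k|<R} log(R/|a_k|)
Step 1: f(0) = (-4) * 2 * (-5) * 7 * (-1) * 1 = -280
Step 2: log|f(0)| = log|4| + log|-2| + log|5| + log|-7| + log|1| + log|-1| = 5.6348
Step 3: Zeros inside |z| < 10: 4, -2, 5, -7, 1, -1
Step 4: Jensen sum = log(10/4) + log(10/2) + log(10/5) + log(10/7) + log(10/1) + log(10/1) = 8.1807
Step 5: n(R) = number of terms in the Jensen sum = count of zeros inside |z| < 10 = 6

6


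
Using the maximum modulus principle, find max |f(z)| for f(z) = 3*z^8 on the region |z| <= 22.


Step 1: On |z| = 22, |f(z)| = 3 * |z|^8 = 3 * 22^8
Step 2: By maximum modulus principle, maximum is on boundary.
Step 3: Maximum = 3 * 54875873536 = 164627620608

164627620608


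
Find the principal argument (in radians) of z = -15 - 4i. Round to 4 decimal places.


Step 1: z = -15 - 4i
Step 2: arg(z) = atan2(-4, -15)
Step 3: arg(z) = -2.881

-2.881


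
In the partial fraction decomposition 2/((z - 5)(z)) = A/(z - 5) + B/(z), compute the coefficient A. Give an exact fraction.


Step 1: Multiply both sides by (z - 5) and set z = 5
Step 2: A = 2 / (5 - 0)
Step 3: A = 2 / 5
Step 4: A = 2/5

2/5


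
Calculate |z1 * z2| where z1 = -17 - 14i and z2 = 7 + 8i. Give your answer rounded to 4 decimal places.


Step 1: |z1| = sqrt((-17)^2 + (-14)^2) = sqrt(485)
Step 2: |z2| = sqrt(7^2 + 8^2) = sqrt(113)
Step 3: |z1*z2| = |z1|*|z2| = sqrt(485) * sqrt(113) = sqrt(485 * 113) = sqrt(54805)
Step 4: = 234.1047

234.1047


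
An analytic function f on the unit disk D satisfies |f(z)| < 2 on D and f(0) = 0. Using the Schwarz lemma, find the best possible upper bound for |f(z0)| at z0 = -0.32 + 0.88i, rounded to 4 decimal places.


Step 1: g = f/2 maps D -> D with g(0) = 0, so by the Schwarz lemma |g(z)| <= |z|, i.e. |f(z)| <= 2|z|; this is sharp (f(z) = 2z).
Step 2: |z0|^2 = (-0.32)^2 + 0.88^2 = 0.8768
Step 3: |z0| = sqrt(0.8768) = 0.936376
Step 4: Best bound = 2 * |z0| = 2 * 0.936376 = 1.8728

1.8728


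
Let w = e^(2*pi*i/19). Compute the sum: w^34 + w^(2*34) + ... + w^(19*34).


Step 1: The sum sum_{j=1}^{n} w^(k*j) equals n if n | k, else 0.
Step 2: Here n = 19, k = 34
Step 3: Does n divide k? 19 | 34 -> False
Step 4: Sum = 0

0


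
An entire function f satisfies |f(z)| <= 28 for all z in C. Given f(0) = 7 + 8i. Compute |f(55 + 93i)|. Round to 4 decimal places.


Step 1: By Liouville's theorem, a bounded entire function is constant.
Step 2: f(z) = f(0) = 7 + 8i for all z.
Step 3: |f(w)| = |7 + 8i| = sqrt(49 + 64)
Step 4: = 10.6301

10.6301


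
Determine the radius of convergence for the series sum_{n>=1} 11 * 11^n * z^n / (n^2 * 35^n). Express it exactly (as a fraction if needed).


Step 1: General term a_n = 11 * 11^n / (n^2 * 35^n)
Step 2: By the root test, |a_n|^(1/n) = 11^(1/n) * 11 / (n^(2/n) * 35) -> 11/35 as n -> infinity (since 11^(1/n) -> 1 and n^(2/n) -> 1)
Step 3: R = 1/lim|a_n|^(1/n) = 35/11

35/11


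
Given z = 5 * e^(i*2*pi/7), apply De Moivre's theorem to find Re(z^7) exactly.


Step 1: By De Moivre's theorem, z^7 = 5^7 * e^(i*7*2*pi/7) = 78125 * (cos(2*pi) + i*sin(2*pi))
Step 2: |z|^7 = 5^7 = 78125
Step 3: Reduce the angle mod 2*pi: 2*pi - 2*pi = 0
Step 4: cos(0) = 1
Step 5: Re(z^7) = 78125 * 1 = 78125

78125


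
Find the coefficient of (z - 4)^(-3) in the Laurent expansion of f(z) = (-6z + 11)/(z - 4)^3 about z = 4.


Step 1: Write the numerator in powers of (z - 4): -6z + 11 = -6(z - 4) + (-6*4 + 11) = -6(z - 4) - 13
Step 2: Divide by (z - 4)^3: f(z) = -13(z - 4)^(-3) - 6(z - 4)^(-2)
Step 3: This finite sum is the Laurent series of f about z = 4.
Step 4: Coefficient of (z - 4)^(-3) = -6*4 + 11 = -13

-13


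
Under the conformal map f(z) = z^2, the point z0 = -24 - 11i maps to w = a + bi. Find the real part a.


Step 1: z0 = -24 - 11i
Step 2: z0^2 = (-24)^2 - (-11)^2 + 528i
Step 3: real part = 576 - 121 = 455

455


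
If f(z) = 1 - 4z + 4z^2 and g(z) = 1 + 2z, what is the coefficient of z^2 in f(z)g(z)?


Step 1: z^2 term in f*g comes from: (1)*(0) + (-4z)*(2z) + (4z^2)*(1)
Step 2: = 0 - 8 + 4
Step 3: = -4

-4


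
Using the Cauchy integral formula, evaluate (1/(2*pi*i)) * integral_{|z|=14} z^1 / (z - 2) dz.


Step 1: f(z) = z^1, a = 2 is inside |z| = 14
Step 2: By Cauchy integral formula: (1/(2pi*i)) * integral = f(a)
Step 3: f(2) = 2^1 = 2

2


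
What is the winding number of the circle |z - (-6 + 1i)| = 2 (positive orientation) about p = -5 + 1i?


Step 1: Center c = (-6, 1), radius = 2
Step 2: |p - c|^2 = 1^2 + 0^2 = 1
Step 3: r^2 = 4
Step 4: |p-c| < r so winding number = 1

1


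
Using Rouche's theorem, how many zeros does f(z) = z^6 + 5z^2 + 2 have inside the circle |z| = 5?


Step 1: On |z| = 5 the three terms have sizes |z^6| = 5^6 = 15625, |5z^2| = 5*5^2 = 125, |2| = 2
Step 2: The dominant term is g(z) = z^6; let h(z) = 5z^2 + 2 so f = g + h
Step 3: On |z| = 5: |g| = 15625 and |h| <= 125 + 2 = 127
Step 4: Since 15625 > 127, |h| < |g| on |z| = 5, so by Rouche f has the same number of zeros as g inside |z| < 5
Step 5: g(z) = z^6 has 6 zeros (all at the origin) inside |z| < 5. Answer = 6

6


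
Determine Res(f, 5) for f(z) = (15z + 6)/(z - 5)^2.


Step 1: Pole of order 2 at z = 5
Step 2: Res = lim d/dz [(z - 5)^2 * f(z)] as z -> 5
Step 3: (z - 5)^2 * f(z) = 15z + 6
Step 4: d/dz[15z + 6] = 15

15


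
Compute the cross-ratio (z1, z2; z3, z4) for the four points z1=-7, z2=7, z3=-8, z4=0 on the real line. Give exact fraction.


Step 1: (z1-z3)(z2-z4) = 1 * 7 = 7
Step 2: (z1-z4)(z2-z3) = (-7) * 15 = -105
Step 3: Cross-ratio = -7/105 = -1/15

-1/15


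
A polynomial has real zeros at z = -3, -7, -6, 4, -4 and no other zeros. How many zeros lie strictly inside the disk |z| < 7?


Step 1: Check each root:
  z = -3: |-3| = 3 < 7
  z = -7: |-7| = 7 >= 7
  z = -6: |-6| = 6 < 7
  z = 4: |4| = 4 < 7
  z = -4: |-4| = 4 < 7
Step 2: Count = 4

4


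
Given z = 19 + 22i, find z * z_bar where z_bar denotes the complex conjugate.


Step 1: conj(z) = 19 - 22i
Step 2: z * conj(z) = 19^2 + 22^2
Step 3: = 361 + 484 = 845

845


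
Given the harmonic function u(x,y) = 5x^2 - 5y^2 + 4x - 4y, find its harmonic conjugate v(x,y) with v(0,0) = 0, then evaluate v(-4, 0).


Step 1: v_x = -u_y = 10y + 4
Step 2: v_y = u_x = 10x + 4
Step 3: v = 10xy + 4x + 4y + C
Step 4: v(0,0) = 0 => C = 0
Step 5: v(-4, 0) = -16

-16


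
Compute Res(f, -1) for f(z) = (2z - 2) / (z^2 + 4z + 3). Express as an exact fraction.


Step 1: Q(z) = z^2 + 4z + 3 = (z + 1)(z + 3)
Step 2: Q'(z) = 2z + 4
Step 3: Q'(-1) = 2, P(-1) = -4
Step 4: Res = P(-1)/Q'(-1) = -4/2 = -2

-2


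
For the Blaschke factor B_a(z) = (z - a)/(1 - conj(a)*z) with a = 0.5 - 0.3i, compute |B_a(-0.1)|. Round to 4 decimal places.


Step 1: Numerator z0 - a = -0.1 - (0.5 - 0.3i) = -0.6 + 0.3i
Step 2: Denominator 1 - conj(a)*z0 = 1 - (0.5 + 0.3i)*(-0.1) = 1.05 + 0.03i
Step 3: |z0 - a|^2 = (-0.6)^2 + 0.3^2 = 0.45; |1 - conj(a)*z0|^2 = 1.05^2 + 0.03^2 = 1.1034
Step 4: |B_a(-0.1)| = sqrt(0.45 / 1.1034) = sqrt(0.40783)
Step 5: = 0.6386

0.6386


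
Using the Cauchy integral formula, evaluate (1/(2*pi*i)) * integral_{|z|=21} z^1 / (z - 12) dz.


Step 1: f(z) = z^1, a = 12 is inside |z| = 21
Step 2: By Cauchy integral formula: (1/(2pi*i)) * integral = f(a)
Step 3: f(12) = 12^1 = 12

12


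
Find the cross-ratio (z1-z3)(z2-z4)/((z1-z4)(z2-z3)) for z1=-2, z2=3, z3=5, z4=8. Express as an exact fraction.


Step 1: (z1-z3)(z2-z4) = (-7) * (-5) = 35
Step 2: (z1-z4)(z2-z3) = (-10) * (-2) = 20
Step 3: Cross-ratio = 35/20 = 7/4

7/4


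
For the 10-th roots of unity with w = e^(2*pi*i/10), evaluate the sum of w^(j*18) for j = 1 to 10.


Step 1: The sum sum_{j=1}^{n} w^(k*j) equals n if n | k, else 0.
Step 2: Here n = 10, k = 18
Step 3: Does n divide k? 10 | 18 -> False
Step 4: Sum = 0

0


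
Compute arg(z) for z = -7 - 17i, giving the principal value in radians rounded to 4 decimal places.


Step 1: z = -7 - 17i
Step 2: arg(z) = atan2(-17, -7)
Step 3: arg(z) = -1.9614

-1.9614


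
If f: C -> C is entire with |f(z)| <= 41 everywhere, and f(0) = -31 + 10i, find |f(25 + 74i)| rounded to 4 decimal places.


Step 1: By Liouville's theorem, a bounded entire function is constant.
Step 2: f(z) = f(0) = -31 + 10i for all z.
Step 3: |f(w)| = |-31 + 10i| = sqrt(961 + 100)
Step 4: = 32.573

32.573


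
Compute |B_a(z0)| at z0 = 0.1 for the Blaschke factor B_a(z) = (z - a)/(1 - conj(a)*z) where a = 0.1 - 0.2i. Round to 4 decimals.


Step 1: Numerator z0 - a = 0.1 - (0.1 - 0.2i) = 0 + 0.2i
Step 2: Denominator 1 - conj(a)*z0 = 1 - (0.1 + 0.2i)*0.1 = 0.99 - 0.02i
Step 3: |z0 - a|^2 = 0^2 + 0.2^2 = 0.04; |1 - conj(a)*z0|^2 = 0.99^2 + (-0.02)^2 = 0.9805
Step 4: |B_a(0.1)| = sqrt(0.04 / 0.9805) = sqrt(0.040796)
Step 5: = 0.202

0.202


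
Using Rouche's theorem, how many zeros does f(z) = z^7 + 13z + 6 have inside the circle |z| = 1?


Step 1: On |z| = 1 the three terms have sizes |z^7| = 1^7 = 1, |13z| = 13*1 = 13, |6| = 6
Step 2: The dominant term is g(z) = 13z; let h(z) = z^7 + 6 so f = g + h
Step 3: On |z| = 1: |g| = 13 and |h| <= 1 + 6 = 7
Step 4: Since 13 > 7, |h| < |g| on |z| = 1, so by Rouche f has the same number of zeros as g inside |z| < 1
Step 5: g(z) = 13z has 1 zero (at the origin, multiplicity 1) inside |z| < 1. Answer = 1

1


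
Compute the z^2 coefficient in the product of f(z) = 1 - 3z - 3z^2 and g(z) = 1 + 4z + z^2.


Step 1: z^2 term in f*g comes from: (1)*(z^2) + (-3z)*(4z) + (-3z^2)*(1)
Step 2: = 1 - 12 - 3
Step 3: = -14

-14


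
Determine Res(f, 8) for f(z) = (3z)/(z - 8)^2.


Step 1: Pole of order 2 at z = 8
Step 2: Res = lim d/dz [(z - 8)^2 * f(z)] as z -> 8
Step 3: (z - 8)^2 * f(z) = 3z
Step 4: d/dz[3z] = 3

3


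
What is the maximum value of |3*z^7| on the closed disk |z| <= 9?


Step 1: On |z| = 9, |f(z)| = 3 * |z|^7 = 3 * 9^7
Step 2: By maximum modulus principle, maximum is on boundary.
Step 3: Maximum = 3 * 4782969 = 14348907

14348907


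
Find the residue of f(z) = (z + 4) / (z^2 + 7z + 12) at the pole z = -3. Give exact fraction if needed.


Step 1: Q(z) = z^2 + 7z + 12 = (z + 3)(z + 4)
Step 2: Q'(z) = 2z + 7
Step 3: Q'(-3) = 1, P(-3) = 1
Step 4: Res = P(-3)/Q'(-3) = 1/1 = 1

1


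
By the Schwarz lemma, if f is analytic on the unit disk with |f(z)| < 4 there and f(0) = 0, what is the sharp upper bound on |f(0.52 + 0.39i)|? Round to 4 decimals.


Step 1: g = f/4 maps D -> D with g(0) = 0, so by the Schwarz lemma |g(z)| <= |z|, i.e. |f(z)| <= 4|z|; this is sharp (f(z) = 4z).
Step 2: |z0|^2 = 0.52^2 + 0.39^2 = 0.4225
Step 3: |z0| = sqrt(0.4225) = 0.65
Step 4: Best bound = 4 * |z0| = 4 * 0.65 = 2.6

2.6


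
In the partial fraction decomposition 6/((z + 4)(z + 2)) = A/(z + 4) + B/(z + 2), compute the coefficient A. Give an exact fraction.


Step 1: Multiply both sides by (z + 4) and set z = -4
Step 2: A = 6 / (-4 + 2)
Step 3: A = 6 / (-2)
Step 4: A = -3

-3


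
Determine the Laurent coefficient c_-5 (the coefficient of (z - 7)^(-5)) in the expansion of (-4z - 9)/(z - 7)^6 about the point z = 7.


Step 1: Write the numerator in powers of (z - 7): -4z - 9 = -4(z - 7) + (-4*7 - 9) = -4(z - 7) - 37
Step 2: Divide by (z - 7)^6: f(z) = -37(z - 7)^(-6) - 4(z - 7)^(-5)
Step 3: This finite sum is the Laurent series of f about z = 7.
Step 4: Coefficient of (z - 7)^(-5) = coefficient of (z - 7) in the re-centred numerator = -4

-4


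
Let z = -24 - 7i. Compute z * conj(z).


Step 1: conj(z) = -24 + 7i
Step 2: z * conj(z) = (-24)^2 + (-7)^2
Step 3: = 576 + 49 = 625

625


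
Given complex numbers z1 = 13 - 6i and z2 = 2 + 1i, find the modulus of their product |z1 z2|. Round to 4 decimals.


Step 1: |z1| = sqrt(13^2 + (-6)^2) = sqrt(205)
Step 2: |z2| = sqrt(2^2 + 1^2) = sqrt(5)
Step 3: |z1*z2| = |z1|*|z2| = sqrt(205) * sqrt(5) = sqrt(205 * 5) = sqrt(1025)
Step 4: = 32.0156

32.0156


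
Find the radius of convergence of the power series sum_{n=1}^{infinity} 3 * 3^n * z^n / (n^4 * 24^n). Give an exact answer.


Step 1: General term a_n = 3 * 3^n / (n^4 * 24^n)
Step 2: By the root test, |a_n|^(1/n) = 3^(1/n) * 3 / (n^(4/n) * 24) -> 3/24 as n -> infinity (since 3^(1/n) -> 1 and n^(4/n) -> 1)
Step 3: R = 1/lim|a_n|^(1/n) = 24/3 = 8

8


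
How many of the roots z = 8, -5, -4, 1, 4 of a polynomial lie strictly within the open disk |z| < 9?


Step 1: Check each root:
  z = 8: |8| = 8 < 9
  z = -5: |-5| = 5 < 9
  z = -4: |-4| = 4 < 9
  z = 1: |1| = 1 < 9
  z = 4: |4| = 4 < 9
Step 2: Count = 5

5


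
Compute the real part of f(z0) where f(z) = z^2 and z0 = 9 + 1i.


Step 1: z0 = 9 + 1i
Step 2: z0^2 = 9^2 - 1^2 + 18i
Step 3: real part = 81 - 1 = 80

80


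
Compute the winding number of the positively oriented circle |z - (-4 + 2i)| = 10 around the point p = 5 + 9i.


Step 1: Center c = (-4, 2), radius = 10
Step 2: |p - c|^2 = 9^2 + 7^2 = 130
Step 3: r^2 = 100
Step 4: |p-c| > r so winding number = 0

0


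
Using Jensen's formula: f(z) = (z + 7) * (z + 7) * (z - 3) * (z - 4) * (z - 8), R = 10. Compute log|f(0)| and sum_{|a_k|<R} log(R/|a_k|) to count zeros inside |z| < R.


Jensen's formula: (1/2pi)*integral log|f(Re^it)|dt = log|f(0)| + sum_{|a_k|<R} log(R/|a_k|)
Step 1: f(0) = 7 * 7 * (-3) * (-4) * (-8) = -4704
Step 2: log|f(0)| = log|-7| + log|-7| + log|3| + log|4| + log|8| = 8.4562
Step 3: Zeros inside |z| < 10: -7, -7, 3, 4, 8
Step 4: Jensen sum = log(10/7) + log(10/7) + log(10/3) + log(10/4) + log(10/8) = 3.0568
Step 5: n(R) = number of terms in the Jensen sum = count of zeros inside |z| < 10 = 5

5


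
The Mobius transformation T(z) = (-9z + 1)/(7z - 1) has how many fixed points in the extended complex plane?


Step 1: Fixed points satisfy T(z) = z
Step 2: 7z^2 + 8z - 1 = 0
Step 3: Discriminant = 8^2 - 4*7*(-1) = 92
Step 4: Number of fixed points = 2

2


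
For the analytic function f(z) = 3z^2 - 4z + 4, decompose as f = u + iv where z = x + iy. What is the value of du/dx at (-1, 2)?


Step 1: f(z) = 3(x+iy)^2 - 4(x+iy) + 4
Step 2: u = 3(x^2 - y^2) - 4x + 4
Step 3: u_x = 6x - 4
Step 4: At (-1, 2): u_x = -6 - 4 = -10

-10


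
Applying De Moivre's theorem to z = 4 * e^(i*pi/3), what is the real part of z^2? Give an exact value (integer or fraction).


Step 1: By De Moivre's theorem, z^2 = 4^2 * e^(i*2*pi/3) = 16 * (cos(2*pi/3) + i*sin(2*pi/3))
Step 2: |z|^2 = 4^2 = 16
Step 3: The angle 2*pi/3 already lies in [0, 2*pi)
Step 4: cos(2*pi/3) = -1/2
Step 5: Re(z^2) = 16 * (-1/2) = -8

-8


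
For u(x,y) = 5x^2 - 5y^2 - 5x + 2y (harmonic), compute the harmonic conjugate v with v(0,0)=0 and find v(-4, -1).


Step 1: v_x = -u_y = 10y - 2
Step 2: v_y = u_x = 10x - 5
Step 3: v = 10xy - 2x - 5y + C
Step 4: v(0,0) = 0 => C = 0
Step 5: v(-4, -1) = 53

53


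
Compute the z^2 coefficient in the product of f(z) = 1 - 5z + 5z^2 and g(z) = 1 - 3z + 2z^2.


Step 1: z^2 term in f*g comes from: (1)*(2z^2) + (-5z)*(-3z) + (5z^2)*(1)
Step 2: = 2 + 15 + 5
Step 3: = 22

22


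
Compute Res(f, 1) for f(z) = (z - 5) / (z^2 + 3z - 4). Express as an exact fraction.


Step 1: Q(z) = z^2 + 3z - 4 = (z - 1)(z + 4)
Step 2: Q'(z) = 2z + 3
Step 3: Q'(1) = 5, P(1) = -4
Step 4: Res = P(1)/Q'(1) = -4/5 = -4/5

-4/5


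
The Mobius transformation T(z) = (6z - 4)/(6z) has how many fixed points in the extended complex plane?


Step 1: Fixed points satisfy T(z) = z
Step 2: 6z^2 - 6z + 4 = 0
Step 3: Discriminant = (-6)^2 - 4*6*4 = -60
Step 4: Number of fixed points = 2

2


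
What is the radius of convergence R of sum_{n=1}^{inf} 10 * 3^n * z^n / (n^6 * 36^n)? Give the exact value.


Step 1: General term a_n = 10 * 3^n / (n^6 * 36^n)
Step 2: By the root test, |a_n|^(1/n) = 10^(1/n) * 3 / (n^(6/n) * 36) -> 3/36 as n -> infinity (since 10^(1/n) -> 1 and n^(6/n) -> 1)
Step 3: R = 1/lim|a_n|^(1/n) = 36/3 = 12

12


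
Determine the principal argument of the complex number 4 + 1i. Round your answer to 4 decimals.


Step 1: z = 4 + 1i
Step 2: arg(z) = atan2(1, 4)
Step 3: arg(z) = 0.245

0.245


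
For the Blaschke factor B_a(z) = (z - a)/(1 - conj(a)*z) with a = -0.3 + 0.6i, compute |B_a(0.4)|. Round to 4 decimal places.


Step 1: Numerator z0 - a = 0.4 - (-0.3 + 0.6i) = 0.7 - 0.6i
Step 2: Denominator 1 - conj(a)*z0 = 1 - (-0.3 - 0.6i)*0.4 = 1.12 + 0.24i
Step 3: |z0 - a|^2 = 0.7^2 + (-0.6)^2 = 0.85; |1 - conj(a)*z0|^2 = 1.12^2 + 0.24^2 = 1.312
Step 4: |B_a(0.4)| = sqrt(0.85 / 1.312) = sqrt(0.647866)
Step 5: = 0.8049

0.8049


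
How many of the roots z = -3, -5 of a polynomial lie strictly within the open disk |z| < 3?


Step 1: Check each root:
  z = -3: |-3| = 3 >= 3
  z = -5: |-5| = 5 >= 3
Step 2: Count = 0

0


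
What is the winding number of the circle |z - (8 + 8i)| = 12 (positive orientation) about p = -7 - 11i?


Step 1: Center c = (8, 8), radius = 12
Step 2: |p - c|^2 = (-15)^2 + (-19)^2 = 586
Step 3: r^2 = 144
Step 4: |p-c| > r so winding number = 0

0


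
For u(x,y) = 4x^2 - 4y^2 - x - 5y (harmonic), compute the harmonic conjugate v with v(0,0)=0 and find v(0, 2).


Step 1: v_x = -u_y = 8y + 5
Step 2: v_y = u_x = 8x - 1
Step 3: v = 8xy + 5x - y + C
Step 4: v(0,0) = 0 => C = 0
Step 5: v(0, 2) = -2

-2


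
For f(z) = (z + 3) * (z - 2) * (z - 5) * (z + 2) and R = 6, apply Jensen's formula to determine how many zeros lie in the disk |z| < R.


Jensen's formula: (1/2pi)*integral log|f(Re^it)|dt = log|f(0)| + sum_{|a_k|<R} log(R/|a_k|)
Step 1: f(0) = 3 * (-2) * (-5) * 2 = 60
Step 2: log|f(0)| = log|-3| + log|2| + log|5| + log|-2| = 4.0943
Step 3: Zeros inside |z| < 6: -3, 2, 5, -2
Step 4: Jensen sum = log(6/3) + log(6/2) + log(6/5) + log(6/2) = 3.0727
Step 5: n(R) = number of terms in the Jensen sum = count of zeros inside |z| < 6 = 4

4


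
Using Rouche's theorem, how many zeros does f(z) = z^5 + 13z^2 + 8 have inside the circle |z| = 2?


Step 1: On |z| = 2 the three terms have sizes |z^5| = 2^5 = 32, |13z^2| = 13*2^2 = 52, |8| = 8
Step 2: The dominant term is g(z) = 13z^2; let h(z) = z^5 + 8 so f = g + h
Step 3: On |z| = 2: |g| = 52 and |h| <= 32 + 8 = 40
Step 4: Since 52 > 40, |h| < |g| on |z| = 2, so by Rouche f has the same number of zeros as g inside |z| < 2
Step 5: g(z) = 13z^2 has 2 zeros (at the origin, multiplicity 2) inside |z| < 2. Answer = 2

2


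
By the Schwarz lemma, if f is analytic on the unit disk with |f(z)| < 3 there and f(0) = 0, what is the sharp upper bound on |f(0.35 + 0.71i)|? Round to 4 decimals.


Step 1: g = f/3 maps D -> D with g(0) = 0, so by the Schwarz lemma |g(z)| <= |z|, i.e. |f(z)| <= 3|z|; this is sharp (f(z) = 3z).
Step 2: |z0|^2 = 0.35^2 + 0.71^2 = 0.6266
Step 3: |z0| = sqrt(0.6266) = 0.791581
Step 4: Best bound = 3 * |z0| = 3 * 0.791581 = 2.3747

2.3747


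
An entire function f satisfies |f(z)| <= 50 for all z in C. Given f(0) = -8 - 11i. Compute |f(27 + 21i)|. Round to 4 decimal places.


Step 1: By Liouville's theorem, a bounded entire function is constant.
Step 2: f(z) = f(0) = -8 - 11i for all z.
Step 3: |f(w)| = |-8 - 11i| = sqrt(64 + 121)
Step 4: = 13.6015

13.6015


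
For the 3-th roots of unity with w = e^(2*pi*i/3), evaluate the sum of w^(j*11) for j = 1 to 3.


Step 1: The sum sum_{j=1}^{n} w^(k*j) equals n if n | k, else 0.
Step 2: Here n = 3, k = 11
Step 3: Does n divide k? 3 | 11 -> False
Step 4: Sum = 0

0


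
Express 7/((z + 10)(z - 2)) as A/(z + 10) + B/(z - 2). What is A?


Step 1: Multiply both sides by (z + 10) and set z = -10
Step 2: A = 7 / (-10 - 2)
Step 3: A = 7 / (-12)
Step 4: A = -7/12

-7/12


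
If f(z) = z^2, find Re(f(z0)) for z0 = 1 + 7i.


Step 1: z0 = 1 + 7i
Step 2: z0^2 = 1^2 - 7^2 + 14i
Step 3: real part = 1 - 49 = -48

-48


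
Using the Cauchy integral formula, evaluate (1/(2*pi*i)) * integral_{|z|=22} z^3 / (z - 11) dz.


Step 1: f(z) = z^3, a = 11 is inside |z| = 22
Step 2: By Cauchy integral formula: (1/(2pi*i)) * integral = f(a)
Step 3: f(11) = 11^3 = 1331

1331


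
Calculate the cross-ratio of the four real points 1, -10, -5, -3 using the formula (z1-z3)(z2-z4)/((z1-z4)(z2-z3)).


Step 1: (z1-z3)(z2-z4) = 6 * (-7) = -42
Step 2: (z1-z4)(z2-z3) = 4 * (-5) = -20
Step 3: Cross-ratio = 42/20 = 21/10

21/10


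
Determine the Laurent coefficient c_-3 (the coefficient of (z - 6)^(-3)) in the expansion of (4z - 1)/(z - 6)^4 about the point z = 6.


Step 1: Write the numerator in powers of (z - 6): 4z - 1 = 4(z - 6) + (4*6 - 1) = 4(z - 6) + 23
Step 2: Divide by (z - 6)^4: f(z) = 23(z - 6)^(-4) + 4(z - 6)^(-3)
Step 3: This finite sum is the Laurent series of f about z = 6.
Step 4: Coefficient of (z - 6)^(-3) = coefficient of (z - 6) in the re-centred numerator = 4

4


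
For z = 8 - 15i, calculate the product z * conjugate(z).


Step 1: conj(z) = 8 + 15i
Step 2: z * conj(z) = 8^2 + (-15)^2
Step 3: = 64 + 225 = 289

289


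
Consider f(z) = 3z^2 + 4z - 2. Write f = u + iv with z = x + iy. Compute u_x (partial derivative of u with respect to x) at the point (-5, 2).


Step 1: f(z) = 3(x+iy)^2 + 4(x+iy) - 2
Step 2: u = 3(x^2 - y^2) + 4x - 2
Step 3: u_x = 6x + 4
Step 4: At (-5, 2): u_x = -30 + 4 = -26

-26


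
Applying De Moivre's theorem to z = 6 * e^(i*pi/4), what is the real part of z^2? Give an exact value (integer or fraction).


Step 1: By De Moivre's theorem, z^2 = 6^2 * e^(i*2*pi/4) = 36 * (cos(pi/2) + i*sin(pi/2))
Step 2: |z|^2 = 6^2 = 36
Step 3: The angle pi/2 already lies in [0, 2*pi)
Step 4: cos(pi/2) = 0
Step 5: Re(z^2) = 36 * 0 = 0

0


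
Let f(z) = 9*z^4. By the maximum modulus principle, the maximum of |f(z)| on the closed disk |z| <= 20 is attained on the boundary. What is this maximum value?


Step 1: On |z| = 20, |f(z)| = 9 * |z|^4 = 9 * 20^4
Step 2: By maximum modulus principle, maximum is on boundary.
Step 3: Maximum = 9 * 160000 = 1440000

1440000


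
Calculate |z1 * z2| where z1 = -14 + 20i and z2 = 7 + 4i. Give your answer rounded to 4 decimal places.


Step 1: |z1| = sqrt((-14)^2 + 20^2) = sqrt(596)
Step 2: |z2| = sqrt(7^2 + 4^2) = sqrt(65)
Step 3: |z1*z2| = |z1|*|z2| = sqrt(596) * sqrt(65) = sqrt(596 * 65) = sqrt(38740)
Step 4: = 196.8248

196.8248


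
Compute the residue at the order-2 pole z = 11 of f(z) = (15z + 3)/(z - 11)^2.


Step 1: Pole of order 2 at z = 11
Step 2: Res = lim d/dz [(z - 11)^2 * f(z)] as z -> 11
Step 3: (z - 11)^2 * f(z) = 15z + 3
Step 4: d/dz[15z + 3] = 15

15


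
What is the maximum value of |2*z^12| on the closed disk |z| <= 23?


Step 1: On |z| = 23, |f(z)| = 2 * |z|^12 = 2 * 23^12
Step 2: By maximum modulus principle, maximum is on boundary.
Step 3: Maximum = 2 * 21914624432020321 = 43829248864040642

43829248864040642


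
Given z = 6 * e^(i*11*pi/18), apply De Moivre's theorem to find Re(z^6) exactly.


Step 1: By De Moivre's theorem, z^6 = 6^6 * e^(i*6*11*pi/18) = 46656 * (cos(11*pi/3) + i*sin(11*pi/3))
Step 2: |z|^6 = 6^6 = 46656
Step 3: Reduce the angle mod 2*pi: 11*pi/3 - 2*pi = 5*pi/3
Step 4: cos(5*pi/3) = 1/2
Step 5: Re(z^6) = 46656 * 1/2 = 23328

23328


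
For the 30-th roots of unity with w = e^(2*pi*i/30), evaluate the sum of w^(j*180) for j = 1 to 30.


Step 1: The sum sum_{j=1}^{n} w^(k*j) equals n if n | k, else 0.
Step 2: Here n = 30, k = 180
Step 3: Does n divide k? 30 | 180 -> True
Step 4: Sum = 30

30


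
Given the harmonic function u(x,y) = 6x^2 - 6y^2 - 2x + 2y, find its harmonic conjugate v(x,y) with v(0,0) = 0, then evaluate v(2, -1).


Step 1: v_x = -u_y = 12y - 2
Step 2: v_y = u_x = 12x - 2
Step 3: v = 12xy - 2x - 2y + C
Step 4: v(0,0) = 0 => C = 0
Step 5: v(2, -1) = -26

-26


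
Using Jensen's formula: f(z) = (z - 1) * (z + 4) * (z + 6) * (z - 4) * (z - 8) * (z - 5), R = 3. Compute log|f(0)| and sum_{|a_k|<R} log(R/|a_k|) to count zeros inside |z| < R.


Jensen's formula: (1/2pi)*integral log|f(Re^it)|dt = log|f(0)| + sum_{|a_k|<R} log(R/|a_k|)
Step 1: f(0) = (-1) * 4 * 6 * (-4) * (-8) * (-5) = 3840
Step 2: log|f(0)| = log|1| + log|-4| + log|-6| + log|4| + log|8| + log|5| = 8.2532
Step 3: Zeros inside |z| < 3: 1
Step 4: Jensen sum = log(3/1) = 1.0986
Step 5: n(R) = number of terms in the Jensen sum = count of zeros inside |z| < 3 = 1

1


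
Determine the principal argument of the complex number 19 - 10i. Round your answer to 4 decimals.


Step 1: z = 19 - 10i
Step 2: arg(z) = atan2(-10, 19)
Step 3: arg(z) = -0.4845

-0.4845


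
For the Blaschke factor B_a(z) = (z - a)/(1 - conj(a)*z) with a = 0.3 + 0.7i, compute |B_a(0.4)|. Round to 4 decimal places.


Step 1: Numerator z0 - a = 0.4 - (0.3 + 0.7i) = 0.1 - 0.7i
Step 2: Denominator 1 - conj(a)*z0 = 1 - (0.3 - 0.7i)*0.4 = 0.88 + 0.28i
Step 3: |z0 - a|^2 = 0.1^2 + (-0.7)^2 = 0.5; |1 - conj(a)*z0|^2 = 0.88^2 + 0.28^2 = 0.8528
Step 4: |B_a(0.4)| = sqrt(0.5 / 0.8528) = sqrt(0.586304)
Step 5: = 0.7657

0.7657


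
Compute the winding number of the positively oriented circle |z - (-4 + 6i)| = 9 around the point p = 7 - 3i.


Step 1: Center c = (-4, 6), radius = 9
Step 2: |p - c|^2 = 11^2 + (-9)^2 = 202
Step 3: r^2 = 81
Step 4: |p-c| > r so winding number = 0

0


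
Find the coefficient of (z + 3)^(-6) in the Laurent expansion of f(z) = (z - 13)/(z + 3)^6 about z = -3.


Step 1: Write the numerator in powers of (z + 3): z - 13 = (z + 3) + (1*(-3) - 13) = (z + 3) - 16
Step 2: Divide by (z + 3)^6: f(z) = -16(z + 3)^(-6) + (z + 3)^(-5)
Step 3: This finite sum is the Laurent series of f about z = -3.
Step 4: Coefficient of (z + 3)^(-6) = 1*(-3) - 13 = -16

-16


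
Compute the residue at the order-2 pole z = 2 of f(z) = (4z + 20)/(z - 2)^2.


Step 1: Pole of order 2 at z = 2
Step 2: Res = lim d/dz [(z - 2)^2 * f(z)] as z -> 2
Step 3: (z - 2)^2 * f(z) = 4z + 20
Step 4: d/dz[4z + 20] = 4

4


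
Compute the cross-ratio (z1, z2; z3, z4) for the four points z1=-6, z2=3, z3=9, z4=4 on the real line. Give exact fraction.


Step 1: (z1-z3)(z2-z4) = (-15) * (-1) = 15
Step 2: (z1-z4)(z2-z3) = (-10) * (-6) = 60
Step 3: Cross-ratio = 15/60 = 1/4

1/4


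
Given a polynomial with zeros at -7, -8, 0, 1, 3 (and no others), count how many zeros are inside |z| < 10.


Step 1: Check each root:
  z = -7: |-7| = 7 < 10
  z = -8: |-8| = 8 < 10
  z = 0: |0| = 0 < 10
  z = 1: |1| = 1 < 10
  z = 3: |3| = 3 < 10
Step 2: Count = 5

5


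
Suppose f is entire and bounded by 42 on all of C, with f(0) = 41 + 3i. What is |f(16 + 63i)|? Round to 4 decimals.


Step 1: By Liouville's theorem, a bounded entire function is constant.
Step 2: f(z) = f(0) = 41 + 3i for all z.
Step 3: |f(w)| = |41 + 3i| = sqrt(1681 + 9)
Step 4: = 41.1096

41.1096


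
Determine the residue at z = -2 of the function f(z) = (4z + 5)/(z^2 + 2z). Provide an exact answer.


Step 1: Q(z) = z^2 + 2z = (z + 2)(z)
Step 2: Q'(z) = 2z + 2
Step 3: Q'(-2) = -2, P(-2) = -3
Step 4: Res = P(-2)/Q'(-2) = -3/(-2) = 3/2

3/2


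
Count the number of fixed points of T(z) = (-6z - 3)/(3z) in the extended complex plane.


Step 1: Fixed points satisfy T(z) = z
Step 2: 3z^2 + 6z + 3 = 0
Step 3: Discriminant = 6^2 - 4*3*3 = 0
Step 4: Number of fixed points = 1

1


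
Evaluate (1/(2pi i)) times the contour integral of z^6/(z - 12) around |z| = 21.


Step 1: f(z) = z^6, a = 12 is inside |z| = 21
Step 2: By Cauchy integral formula: (1/(2pi*i)) * integral = f(a)
Step 3: f(12) = 12^6 = 2985984

2985984


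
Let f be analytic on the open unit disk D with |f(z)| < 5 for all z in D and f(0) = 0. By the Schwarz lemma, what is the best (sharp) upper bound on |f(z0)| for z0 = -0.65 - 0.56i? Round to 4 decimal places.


Step 1: g = f/5 maps D -> D with g(0) = 0, so by the Schwarz lemma |g(z)| <= |z|, i.e. |f(z)| <= 5|z|; this is sharp (f(z) = 5z).
Step 2: |z0|^2 = (-0.65)^2 + (-0.56)^2 = 0.7361
Step 3: |z0| = sqrt(0.7361) = 0.857963
Step 4: Best bound = 5 * |z0| = 5 * 0.857963 = 4.2898

4.2898


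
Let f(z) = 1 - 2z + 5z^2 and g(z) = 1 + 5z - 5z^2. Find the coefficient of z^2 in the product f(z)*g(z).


Step 1: z^2 term in f*g comes from: (1)*(-5z^2) + (-2z)*(5z) + (5z^2)*(1)
Step 2: = -5 - 10 + 5
Step 3: = -10

-10


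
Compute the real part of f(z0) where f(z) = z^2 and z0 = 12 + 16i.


Step 1: z0 = 12 + 16i
Step 2: z0^2 = 12^2 - 16^2 + 384i
Step 3: real part = 144 - 256 = -112

-112


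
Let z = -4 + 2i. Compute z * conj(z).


Step 1: conj(z) = -4 - 2i
Step 2: z * conj(z) = (-4)^2 + 2^2
Step 3: = 16 + 4 = 20

20


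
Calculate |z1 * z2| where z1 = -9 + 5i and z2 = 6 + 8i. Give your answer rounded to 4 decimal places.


Step 1: |z1| = sqrt((-9)^2 + 5^2) = sqrt(106)
Step 2: |z2| = sqrt(6^2 + 8^2) = sqrt(100)
Step 3: |z1*z2| = |z1|*|z2| = sqrt(106) * sqrt(100) = sqrt(106 * 100) = sqrt(10600)
Step 4: = 102.9563

102.9563


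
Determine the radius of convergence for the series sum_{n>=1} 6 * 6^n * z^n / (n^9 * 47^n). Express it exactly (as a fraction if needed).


Step 1: General term a_n = 6 * 6^n / (n^9 * 47^n)
Step 2: By the root test, |a_n|^(1/n) = 6^(1/n) * 6 / (n^(9/n) * 47) -> 6/47 as n -> infinity (since 6^(1/n) -> 1 and n^(9/n) -> 1)
Step 3: R = 1/lim|a_n|^(1/n) = 47/6

47/6


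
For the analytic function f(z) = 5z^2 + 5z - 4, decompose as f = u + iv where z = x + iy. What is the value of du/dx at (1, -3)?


Step 1: f(z) = 5(x+iy)^2 + 5(x+iy) - 4
Step 2: u = 5(x^2 - y^2) + 5x - 4
Step 3: u_x = 10x + 5
Step 4: At (1, -3): u_x = 10 + 5 = 15

15


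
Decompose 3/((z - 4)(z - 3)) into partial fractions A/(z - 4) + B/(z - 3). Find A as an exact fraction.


Step 1: Multiply both sides by (z - 4) and set z = 4
Step 2: A = 3 / (4 - 3)
Step 3: A = 3 / 1
Step 4: A = 3

3


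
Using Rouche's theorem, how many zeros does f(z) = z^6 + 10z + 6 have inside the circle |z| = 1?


Step 1: On |z| = 1 the three terms have sizes |z^6| = 1^6 = 1, |10z| = 10*1 = 10, |6| = 6
Step 2: The dominant term is g(z) = 10z; let h(z) = z^6 + 6 so f = g + h
Step 3: On |z| = 1: |g| = 10 and |h| <= 1 + 6 = 7
Step 4: Since 10 > 7, |h| < |g| on |z| = 1, so by Rouche f has the same number of zeros as g inside |z| < 1
Step 5: g(z) = 10z has 1 zero (at the origin, multiplicity 1) inside |z| < 1. Answer = 1

1


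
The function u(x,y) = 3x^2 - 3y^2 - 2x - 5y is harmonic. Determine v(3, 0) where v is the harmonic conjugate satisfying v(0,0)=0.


Step 1: v_x = -u_y = 6y + 5
Step 2: v_y = u_x = 6x - 2
Step 3: v = 6xy + 5x - 2y + C
Step 4: v(0,0) = 0 => C = 0
Step 5: v(3, 0) = 15

15


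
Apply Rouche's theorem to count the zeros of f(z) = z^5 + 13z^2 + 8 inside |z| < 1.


Step 1: On |z| = 1 the three terms have sizes |z^5| = 1^5 = 1, |13z^2| = 13*1^2 = 13, |8| = 8
Step 2: The dominant term is g(z) = 13z^2; let h(z) = z^5 + 8 so f = g + h
Step 3: On |z| = 1: |g| = 13 and |h| <= 1 + 8 = 9
Step 4: Since 13 > 9, |h| < |g| on |z| = 1, so by Rouche f has the same number of zeros as g inside |z| < 1
Step 5: g(z) = 13z^2 has 2 zeros (at the origin, multiplicity 2) inside |z| < 1. Answer = 2

2


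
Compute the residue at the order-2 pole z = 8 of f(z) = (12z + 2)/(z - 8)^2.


Step 1: Pole of order 2 at z = 8
Step 2: Res = lim d/dz [(z - 8)^2 * f(z)] as z -> 8
Step 3: (z - 8)^2 * f(z) = 12z + 2
Step 4: d/dz[12z + 2] = 12

12


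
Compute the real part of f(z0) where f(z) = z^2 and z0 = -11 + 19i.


Step 1: z0 = -11 + 19i
Step 2: z0^2 = (-11)^2 - 19^2 - 418i
Step 3: real part = 121 - 361 = -240

-240


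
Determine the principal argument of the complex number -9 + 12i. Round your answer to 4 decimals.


Step 1: z = -9 + 12i
Step 2: arg(z) = atan2(12, -9)
Step 3: arg(z) = 2.2143

2.2143


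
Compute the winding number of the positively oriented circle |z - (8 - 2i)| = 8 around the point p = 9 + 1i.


Step 1: Center c = (8, -2), radius = 8
Step 2: |p - c|^2 = 1^2 + 3^2 = 10
Step 3: r^2 = 64
Step 4: |p-c| < r so winding number = 1

1


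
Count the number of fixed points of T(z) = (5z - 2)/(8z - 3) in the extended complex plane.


Step 1: Fixed points satisfy T(z) = z
Step 2: 8z^2 - 8z + 2 = 0
Step 3: Discriminant = (-8)^2 - 4*8*2 = 0
Step 4: Number of fixed points = 1

1


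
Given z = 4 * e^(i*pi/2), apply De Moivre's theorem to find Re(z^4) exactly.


Step 1: By De Moivre's theorem, z^4 = 4^4 * e^(i*4*pi/2) = 256 * (cos(2*pi) + i*sin(2*pi))
Step 2: |z|^4 = 4^4 = 256
Step 3: Reduce the angle mod 2*pi: 2*pi - 2*pi = 0
Step 4: cos(0) = 1
Step 5: Re(z^4) = 256 * 1 = 256

256


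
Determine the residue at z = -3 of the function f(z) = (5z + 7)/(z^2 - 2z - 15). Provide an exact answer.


Step 1: Q(z) = z^2 - 2z - 15 = (z + 3)(z - 5)
Step 2: Q'(z) = 2z - 2
Step 3: Q'(-3) = -8, P(-3) = -8
Step 4: Res = P(-3)/Q'(-3) = -8/(-8) = 1

1


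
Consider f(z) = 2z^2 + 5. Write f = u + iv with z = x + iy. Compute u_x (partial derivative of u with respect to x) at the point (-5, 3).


Step 1: f(z) = 2(x+iy)^2 + 5
Step 2: u = 2(x^2 - y^2) + 5
Step 3: u_x = 4x + 0
Step 4: At (-5, 3): u_x = -20 + 0 = -20

-20


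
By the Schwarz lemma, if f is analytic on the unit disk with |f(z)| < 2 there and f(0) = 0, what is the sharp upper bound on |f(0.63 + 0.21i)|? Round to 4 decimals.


Step 1: g = f/2 maps D -> D with g(0) = 0, so by the Schwarz lemma |g(z)| <= |z|, i.e. |f(z)| <= 2|z|; this is sharp (f(z) = 2z).
Step 2: |z0|^2 = 0.63^2 + 0.21^2 = 0.441
Step 3: |z0| = sqrt(0.441) = 0.664078
Step 4: Best bound = 2 * |z0| = 2 * 0.664078 = 1.3282

1.3282


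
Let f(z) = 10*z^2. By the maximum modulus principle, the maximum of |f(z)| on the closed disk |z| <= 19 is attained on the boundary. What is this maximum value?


Step 1: On |z| = 19, |f(z)| = 10 * |z|^2 = 10 * 19^2
Step 2: By maximum modulus principle, maximum is on boundary.
Step 3: Maximum = 10 * 361 = 3610

3610


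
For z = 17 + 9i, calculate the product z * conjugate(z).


Step 1: conj(z) = 17 - 9i
Step 2: z * conj(z) = 17^2 + 9^2
Step 3: = 289 + 81 = 370

370


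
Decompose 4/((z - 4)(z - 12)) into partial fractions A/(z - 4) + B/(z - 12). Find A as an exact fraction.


Step 1: Multiply both sides by (z - 4) and set z = 4
Step 2: A = 4 / (4 - 12)
Step 3: A = 4 / (-8)
Step 4: A = -1/2

-1/2


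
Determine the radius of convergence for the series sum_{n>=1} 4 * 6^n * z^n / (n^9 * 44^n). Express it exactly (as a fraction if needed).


Step 1: General term a_n = 4 * 6^n / (n^9 * 44^n)
Step 2: By the root test, |a_n|^(1/n) = 4^(1/n) * 6 / (n^(9/n) * 44) -> 6/44 as n -> infinity (since 4^(1/n) -> 1 and n^(9/n) -> 1)
Step 3: R = 1/lim|a_n|^(1/n) = 44/6 = 22/3

22/3


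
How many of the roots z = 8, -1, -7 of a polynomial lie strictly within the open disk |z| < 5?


Step 1: Check each root:
  z = 8: |8| = 8 >= 5
  z = -1: |-1| = 1 < 5
  z = -7: |-7| = 7 >= 5
Step 2: Count = 1

1


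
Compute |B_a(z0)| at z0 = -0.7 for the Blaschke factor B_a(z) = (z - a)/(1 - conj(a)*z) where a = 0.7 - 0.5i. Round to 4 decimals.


Step 1: Numerator z0 - a = -0.7 - (0.7 - 0.5i) = -1.4 + 0.5i
Step 2: Denominator 1 - conj(a)*z0 = 1 - (0.7 + 0.5i)*(-0.7) = 1.49 + 0.35i
Step 3: |z0 - a|^2 = (-1.4)^2 + 0.5^2 = 2.21; |1 - conj(a)*z0|^2 = 1.49^2 + 0.35^2 = 2.3426
Step 4: |B_a(-0.7)| = sqrt(2.21 / 2.3426) = sqrt(0.943396)
Step 5: = 0.9713

0.9713


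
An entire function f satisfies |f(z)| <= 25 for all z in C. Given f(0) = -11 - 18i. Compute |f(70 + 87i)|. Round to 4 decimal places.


Step 1: By Liouville's theorem, a bounded entire function is constant.
Step 2: f(z) = f(0) = -11 - 18i for all z.
Step 3: |f(w)| = |-11 - 18i| = sqrt(121 + 324)
Step 4: = 21.095

21.095


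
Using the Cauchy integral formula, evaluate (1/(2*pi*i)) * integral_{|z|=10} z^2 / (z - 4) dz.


Step 1: f(z) = z^2, a = 4 is inside |z| = 10
Step 2: By Cauchy integral formula: (1/(2pi*i)) * integral = f(a)
Step 3: f(4) = 4^2 = 16

16


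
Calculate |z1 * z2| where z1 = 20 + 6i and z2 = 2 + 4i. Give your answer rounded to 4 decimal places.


Step 1: |z1| = sqrt(20^2 + 6^2) = sqrt(436)
Step 2: |z2| = sqrt(2^2 + 4^2) = sqrt(20)
Step 3: |z1*z2| = |z1|*|z2| = sqrt(436) * sqrt(20) = sqrt(436 * 20) = sqrt(8720)
Step 4: = 93.3809

93.3809


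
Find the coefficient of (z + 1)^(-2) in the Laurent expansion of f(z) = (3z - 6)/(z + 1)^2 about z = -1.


Step 1: Write the numerator in powers of (z + 1): 3z - 6 = 3(z + 1) + (3*(-1) - 6) = 3(z + 1) - 9
Step 2: Divide by (z + 1)^2: f(z) = -9(z + 1)^(-2) + 3(z + 1)^(-1)
Step 3: This finite sum is the Laurent series of f about z = -1.
Step 4: Coefficient of (z + 1)^(-2) = 3*(-1) - 6 = -9

-9


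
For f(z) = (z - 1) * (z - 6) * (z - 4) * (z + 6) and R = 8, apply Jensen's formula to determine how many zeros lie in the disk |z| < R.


Jensen's formula: (1/2pi)*integral log|f(Re^it)|dt = log|f(0)| + sum_{|a_k|<R} log(R/|a_k|)
Step 1: f(0) = (-1) * (-6) * (-4) * 6 = -144
Step 2: log|f(0)| = log|1| + log|6| + log|4| + log|-6| = 4.9698
Step 3: Zeros inside |z| < 8: 1, 6, 4, -6
Step 4: Jensen sum = log(8/1) + log(8/6) + log(8/4) + log(8/6) = 3.348
Step 5: n(R) = number of terms in the Jensen sum = count of zeros inside |z| < 8 = 4

4


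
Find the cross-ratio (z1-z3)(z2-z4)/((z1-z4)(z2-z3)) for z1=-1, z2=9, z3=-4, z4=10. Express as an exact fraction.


Step 1: (z1-z3)(z2-z4) = 3 * (-1) = -3
Step 2: (z1-z4)(z2-z3) = (-11) * 13 = -143
Step 3: Cross-ratio = 3/143 = 3/143

3/143


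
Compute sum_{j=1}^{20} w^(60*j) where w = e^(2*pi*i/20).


Step 1: The sum sum_{j=1}^{n} w^(k*j) equals n if n | k, else 0.
Step 2: Here n = 20, k = 60
Step 3: Does n divide k? 20 | 60 -> True
Step 4: Sum = 20

20


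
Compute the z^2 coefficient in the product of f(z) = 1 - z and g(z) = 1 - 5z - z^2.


Step 1: z^2 term in f*g comes from: (1)*(-z^2) + (-z)*(-5z) + (0)*(1)
Step 2: = -1 + 5 + 0
Step 3: = 4

4


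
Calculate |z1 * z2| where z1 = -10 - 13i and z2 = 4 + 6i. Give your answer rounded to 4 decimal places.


Step 1: |z1| = sqrt((-10)^2 + (-13)^2) = sqrt(269)
Step 2: |z2| = sqrt(4^2 + 6^2) = sqrt(52)
Step 3: |z1*z2| = |z1|*|z2| = sqrt(269) * sqrt(52) = sqrt(269 * 52) = sqrt(13988)
Step 4: = 118.2709

118.2709


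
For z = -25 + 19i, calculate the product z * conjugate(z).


Step 1: conj(z) = -25 - 19i
Step 2: z * conj(z) = (-25)^2 + 19^2
Step 3: = 625 + 361 = 986

986


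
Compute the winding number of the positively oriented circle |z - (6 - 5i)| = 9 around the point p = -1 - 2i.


Step 1: Center c = (6, -5), radius = 9
Step 2: |p - c|^2 = (-7)^2 + 3^2 = 58
Step 3: r^2 = 81
Step 4: |p-c| < r so winding number = 1

1


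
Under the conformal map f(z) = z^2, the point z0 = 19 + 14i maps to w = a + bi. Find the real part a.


Step 1: z0 = 19 + 14i
Step 2: z0^2 = 19^2 - 14^2 + 532i
Step 3: real part = 361 - 196 = 165

165


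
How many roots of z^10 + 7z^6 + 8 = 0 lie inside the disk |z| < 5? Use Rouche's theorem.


Step 1: On |z| = 5 the three terms have sizes |z^10| = 5^10 = 9765625, |7z^6| = 7*5^6 = 109375, |8| = 8
Step 2: The dominant term is g(z) = z^10; let h(z) = 7z^6 + 8 so f = g + h
Step 3: On |z| = 5: |g| = 9765625 and |h| <= 109375 + 8 = 109383
Step 4: Since 9765625 > 109383, |h| < |g| on |z| = 5, so by Rouche f has the same number of zeros as g inside |z| < 5
Step 5: g(z) = z^10 has 10 zeros (all at the origin) inside |z| < 5. Answer = 10

10


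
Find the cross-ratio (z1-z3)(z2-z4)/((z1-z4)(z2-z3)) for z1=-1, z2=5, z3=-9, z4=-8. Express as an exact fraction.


Step 1: (z1-z3)(z2-z4) = 8 * 13 = 104
Step 2: (z1-z4)(z2-z3) = 7 * 14 = 98
Step 3: Cross-ratio = 104/98 = 52/49

52/49
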